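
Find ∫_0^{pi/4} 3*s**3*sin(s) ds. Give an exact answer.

3*sqrt(2)*(-384 - pi**3 + 12*pi**2 + 96*pi)/128

Integrate by parts 3 times (u = s^3, dv = 3*sin(s) ds).
An antiderivative is F(s) = -3*s**3*cos(s) + 9*s**2*sin(s) + 18*s*cos(s) - 18*sin(s).
Then F(pi/4) - F(0) = (3*sqrt(2)*(-384 - pi**3 + 12*pi**2 + 96*pi)/128) - (0) = 3*sqrt(2)*(-384 - pi**3 + 12*pi**2 + 96*pi)/128.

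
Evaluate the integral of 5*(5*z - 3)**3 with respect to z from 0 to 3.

20655/4

Let u = 5*z - 3, so du = 5 dz. When z = 0, u = -3; when z = 3, u = 12.
The integral becomes ∫ u**3 du from -3 to 12, with antiderivative u**4/4.
Back in z: F(z) = (5*z - 3)**4/4.
Then F(3) - F(0) = (5184) - (81/4) = 20655/4.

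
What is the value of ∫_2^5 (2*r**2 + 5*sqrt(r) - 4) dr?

By the power rule, an antiderivative is F(r) = 10*r**(3/2)/3 + 2*r**3/3 - 4*r.
Then F(5) - F(2) = (50*sqrt(5)/3 + 190/3) - (-8/3 + 20*sqrt(2)/3) = -20*sqrt(2)/3 + 50*sqrt(5)/3 + 66.

-20*sqrt(2)/3 + 50*sqrt(5)/3 + 66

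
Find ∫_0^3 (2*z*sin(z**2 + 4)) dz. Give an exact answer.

Let u = z**2 + 4, so du = 2*z dz. When z = 0, u = 4; when z = 3, u = 13.
The integral becomes ∫ sin(u) du from 4 to 13, with antiderivative -cos(u).
Back in z: F(z) = -cos(z**2 + 4).
Then F(3) - F(0) = (-cos(13)) - (-cos(4)) = -cos(13) + cos(4).

-cos(13) + cos(4)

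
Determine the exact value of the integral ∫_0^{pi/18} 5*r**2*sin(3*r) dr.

Integrate by parts twice (u = r^2, dv = 5*sin(3*r) dr).
An antiderivative is F(r) = -5*r**2*cos(3*r)/3 + 10*r*sin(3*r)/9 + 10*cos(3*r)/27.
Then F(pi/18) - F(0) = (-5*sqrt(3)*pi**2/1944 + 5*pi/162 + 5*sqrt(3)/27) - (10/27) = -10/27 - 5*sqrt(3)*pi**2/1944 + 5*pi/162 + 5*sqrt(3)/27.

-10/27 - 5*sqrt(3)*pi**2/1944 + 5*pi/162 + 5*sqrt(3)/27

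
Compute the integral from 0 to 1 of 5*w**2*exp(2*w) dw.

-5/4 + 5*exp(2)/4

Integrate by parts twice (u = w^2, dv = 5*exp(2*w) dw).
An antiderivative is F(w) = (10*w**2 - 10*w + 5)*exp(2*w)/4.
Then F(1) - F(0) = (5*exp(2)/4) - (5/4) = -5/4 + 5*exp(2)/4.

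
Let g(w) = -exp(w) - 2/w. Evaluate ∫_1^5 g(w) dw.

-exp(5) - log(25) + exp(1)

An antiderivative is F(w) = -exp(w) - 2*log(w).
Then F(5) - F(1) = (-exp(5) - log(25)) - (-exp(1)) = -exp(5) - log(25) + exp(1).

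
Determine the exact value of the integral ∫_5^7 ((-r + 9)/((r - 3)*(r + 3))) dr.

log(32/25)

Factor the denominator: r**2 - 9 = (r + 3)(r - 3).
Partial fractions: (-r + 9)/((r - 3)*(r + 3)) = -2/(r + 3) + 1/(r - 3).
An antiderivative is F(r) = log(r - 3) - 2*log(r + 3).
Then F(7) - F(5) = (-log(25)) - (-log(32)) = log(32/25).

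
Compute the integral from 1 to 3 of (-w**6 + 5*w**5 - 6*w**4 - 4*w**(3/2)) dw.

586/105 - 72*sqrt(3)/5

By the power rule, an antiderivative is F(w) = -w**7/7 + 5*w**6/6 - 8*w**(5/2)/5 - 6*w**5/5.
Then F(3) - F(1) = (243/70 - 72*sqrt(3)/5) - (-443/210) = 586/105 - 72*sqrt(3)/5.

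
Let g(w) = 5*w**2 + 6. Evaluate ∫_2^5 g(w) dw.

By the power rule, an antiderivative is F(w) = 5*w**3/3 + 6*w.
Then F(5) - F(2) = (715/3) - (76/3) = 213.

213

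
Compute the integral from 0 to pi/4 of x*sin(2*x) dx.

Integrate by parts once (u = x, dv = sin(2*x) dx).
An antiderivative is F(x) = -x*cos(2*x)/2 + sin(2*x)/4.
Then F(pi/4) - F(0) = (1/4) - (0) = 1/4.

1/4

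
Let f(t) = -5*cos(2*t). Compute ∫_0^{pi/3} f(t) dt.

-5*sqrt(3)/4

An antiderivative is F(t) = -5*sin(2*t)/2.
Then F(pi/3) - F(0) = (-5*sqrt(3)/4) - (0) = -5*sqrt(3)/4.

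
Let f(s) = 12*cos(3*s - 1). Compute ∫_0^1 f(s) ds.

Let u = 3*s - 1, so du = 3 ds. When s = 0, u = -1; when s = 1, u = 2.
The integral becomes 4·∫ cos(u) du from -1 to 2, with antiderivative 4*sin(u).
Back in s: F(s) = 4*sin(3*s - 1).
Then F(1) - F(0) = (4*sin(2)) - (-4*sin(1)) = 4*sin(1) + 4*sin(2).

4*sin(1) + 4*sin(2)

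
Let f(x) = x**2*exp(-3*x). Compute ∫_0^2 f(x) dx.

Integrate by parts twice (u = x^2, dv = exp(-3*x) dx).
An antiderivative is F(x) = (-9*x**2 - 6*x - 2)*exp(-3*x)/27.
Then F(2) - F(0) = (-50*exp(-6)/27) - (-2/27) = 2/27 - 50*exp(-6)/27.

2/27 - 50*exp(-6)/27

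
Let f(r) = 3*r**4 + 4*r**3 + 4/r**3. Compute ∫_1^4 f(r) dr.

34827/40

By the power rule, an antiderivative is F(r) = 3*r**5/5 + r**4 - 2/r**2.
Then F(4) - F(1) = (34811/40) - (-2/5) = 34827/40.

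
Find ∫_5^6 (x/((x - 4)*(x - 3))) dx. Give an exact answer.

-3*log(3) + 7*log(2)

Factor the denominator: x**2 - 7*x + 12 = (x - 3)(x - 4).
Partial fractions: x/((x - 4)*(x - 3)) = -3/(x - 3) + 4/(x - 4).
An antiderivative is F(x) = 4*log(x - 4) - 3*log(x - 3).
Then F(6) - F(5) = (log(16/27)) - (-log(8)) = -3*log(3) + 7*log(2).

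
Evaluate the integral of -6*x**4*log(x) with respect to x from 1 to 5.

18744/25 - 3750*log(5)

Integrate by parts once (u = ln x, dv = -6*x**4 dx).
An antiderivative is F(x) = -6*x**5*(5*log(x) - 1)/25.
Then F(5) - F(1) = (750 - 3750*log(5)) - (6/25) = 18744/25 - 3750*log(5).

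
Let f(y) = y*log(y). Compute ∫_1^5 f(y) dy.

Integrate by parts once (u = ln y, dv = y dy).
An antiderivative is F(y) = y**2*(2*log(y) - 1)/4.
Then F(5) - F(1) = (-25/4 + 25*log(5)/2) - (-1/4) = -6 + 25*log(5)/2.

-6 + 25*log(5)/2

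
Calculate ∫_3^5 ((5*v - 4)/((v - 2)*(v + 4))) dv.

-4*log(7) + 9*log(3)

Factor the denominator: v**2 + 2*v - 8 = (v + 4)(v - 2).
Partial fractions: (5*v - 4)/((v - 2)*(v + 4)) = 4/(v + 4) + 1/(v - 2).
An antiderivative is F(v) = log(v - 2) + 4*log(v + 4).
Then F(5) - F(3) = (9*log(3)) - (4*log(7)) = -4*log(7) + 9*log(3).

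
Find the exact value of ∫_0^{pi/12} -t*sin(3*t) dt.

Integrate by parts once (u = t, dv = -sin(3*t) dt).
An antiderivative is F(t) = t*cos(3*t)/3 - sin(3*t)/9.
Then F(pi/12) - F(0) = (sqrt(2)*(-4 + pi)/72) - (0) = sqrt(2)*(-4 + pi)/72.

sqrt(2)*(-4 + pi)/72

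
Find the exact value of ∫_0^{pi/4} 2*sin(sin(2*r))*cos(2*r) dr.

Let u = sin(2*r), so du = 2*cos(2*r) dr. When r = 0, u = 0; when r = pi/4, u = 1.
The integral becomes ∫ sin(u) du from 0 to 1, with antiderivative -cos(u).
Back in r: F(r) = -cos(sin(2*r)).
Then F(pi/4) - F(0) = (-cos(1)) - (-1) = 1 - cos(1).

1 - cos(1)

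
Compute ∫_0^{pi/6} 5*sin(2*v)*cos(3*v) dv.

-2 + 3*sqrt(3)/2

Use the identity sin(2*v)cos(3*v) = [sin(5*v) + sin(-v)]/2.
An antiderivative is F(v) = 5*cos(v)/2 - cos(5*v)/2.
Then F(pi/6) - F(0) = (3*sqrt(3)/2) - (2) = -2 + 3*sqrt(3)/2.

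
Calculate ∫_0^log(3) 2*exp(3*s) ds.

52/3

Let u = exp(s), so du = exp(s) ds. When s = 0, u = 1; when s = log(3), u = 3.
The integral becomes 2·∫ u**2 du from 1 to 3, with antiderivative 2*u**3/3.
Back in s: F(s) = 2*exp(3*s)/3.
Then F(log(3)) - F(0) = (18) - (2/3) = 52/3.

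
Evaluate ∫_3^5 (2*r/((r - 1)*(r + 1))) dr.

Factor the denominator: r**2 - 1 = (r + 1)(r - 1).
Partial fractions: 2*r/((r - 1)*(r + 1)) = 1/(r + 1) + 1/(r - 1).
An antiderivative is F(r) = log(r - 1) + log(r + 1).
Then F(5) - F(3) = (log(24)) - (log(8)) = log(3).

log(3)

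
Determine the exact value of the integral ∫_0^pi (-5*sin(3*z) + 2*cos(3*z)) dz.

-10/3

An antiderivative is F(z) = 2*sin(3*z)/3 + 5*cos(3*z)/3.
Then F(pi) - F(0) = (-5/3) - (5/3) = -10/3.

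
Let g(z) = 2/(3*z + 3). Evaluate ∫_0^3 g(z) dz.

4*log(2)/3

An antiderivative is F(z) = 2*log(3*z + 3)/3.
Then F(3) - F(0) = (2*log(12)/3) - (2*log(3)/3) = 4*log(2)/3.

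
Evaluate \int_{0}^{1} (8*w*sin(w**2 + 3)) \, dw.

Let u = w**2 + 3, so du = 2*w dw. When w = 0, u = 3; when w = 1, u = 4.
The integral becomes 4·∫ sin(u) du from 3 to 4, with antiderivative -4*cos(u).
Back in w: F(w) = -4*cos(w**2 + 3).
Then F(1) - F(0) = (-4*cos(4)) - (-4*cos(3)) = 4*cos(3) - 4*cos(4).

4*cos(3) - 4*cos(4)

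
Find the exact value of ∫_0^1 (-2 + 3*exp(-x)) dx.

An antiderivative is F(x) = -2*x - 3*exp(-x).
Then F(1) - F(0) = (-2 - 3*exp(-1)) - (-3) = 1 - 3*exp(-1).

1 - 3*exp(-1)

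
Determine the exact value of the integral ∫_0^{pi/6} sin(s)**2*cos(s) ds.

1/24

Let u = sin(s), so du = cos(s) ds. When s = 0, u = 0; when s = pi/6, u = 1/2.
The integral becomes ∫ u**2 du from 0 to 1/2, with antiderivative u**3/3.
Back in s: F(s) = sin(s)**3/3.
Then F(pi/6) - F(0) = (1/24) - (0) = 1/24.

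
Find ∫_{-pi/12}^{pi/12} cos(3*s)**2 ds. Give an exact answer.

Use the identity cos^2(3*s) = (1 + cos(6*s))/2.
An antiderivative is F(s) = s/2 + sin(6*s)/12.
Then F(pi/12) - F(-pi/12) = (1/12 + pi/24) - (-pi/24 - 1/12) = 1/6 + pi/12.

1/6 + pi/12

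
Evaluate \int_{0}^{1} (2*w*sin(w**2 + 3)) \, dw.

Let u = w**2 + 3, so du = 2*w dw. When w = 0, u = 3; when w = 1, u = 4.
The integral becomes ∫ sin(u) du from 3 to 4, with antiderivative -cos(u).
Back in w: F(w) = -cos(w**2 + 3).
Then F(1) - F(0) = (-cos(4)) - (-cos(3)) = cos(3) - cos(4).

cos(3) - cos(4)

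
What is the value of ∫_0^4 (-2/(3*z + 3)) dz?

-2*log(5)/3

An antiderivative is F(z) = -2*log(3*z + 3)/3.
Then F(4) - F(0) = (-2*log(15)/3) - (-2*log(3)/3) = -2*log(5)/3.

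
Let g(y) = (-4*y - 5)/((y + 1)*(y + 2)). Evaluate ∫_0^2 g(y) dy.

-log(24)

Factor the denominator: y**2 + 3*y + 2 = (y + 2)(y + 1).
Partial fractions: (-4*y - 5)/((y + 1)*(y + 2)) = -3/(y + 2) - 1/(y + 1).
An antiderivative is F(y) = -log(y + 1) - 3*log(y + 2).
Then F(2) - F(0) = (-6*log(2) - log(3)) - (-log(8)) = -log(24).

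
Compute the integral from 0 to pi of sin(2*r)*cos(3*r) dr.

Use the identity sin(2*r)cos(3*r) = [sin(5*r) + sin(-r)]/2.
An antiderivative is F(r) = cos(r)/2 - cos(5*r)/10.
Then F(pi) - F(0) = (-2/5) - (2/5) = -4/5.

-4/5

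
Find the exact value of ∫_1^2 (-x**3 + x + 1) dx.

-5/4

By the power rule, an antiderivative is F(x) = -x**4/4 + x**2/2 + x.
Then F(2) - F(1) = (0) - (5/4) = -5/4.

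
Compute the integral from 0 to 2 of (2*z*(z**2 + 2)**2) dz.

Let u = z**2 + 2, so du = 2*z dz. When z = 0, u = 2; when z = 2, u = 6.
The integral becomes ∫ u**2 du from 2 to 6, with antiderivative u**3/3.
Back in z: F(z) = (z**2 + 2)**3/3.
Then F(2) - F(0) = (72) - (8/3) = 208/3.

208/3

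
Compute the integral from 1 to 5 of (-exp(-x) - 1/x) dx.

-log(5) - exp(-1) + exp(-5)

An antiderivative is F(x) = -log(x) + exp(-x).
Then F(5) - F(1) = (-log(5) + exp(-5)) - (exp(-1)) = -log(5) - exp(-1) + exp(-5).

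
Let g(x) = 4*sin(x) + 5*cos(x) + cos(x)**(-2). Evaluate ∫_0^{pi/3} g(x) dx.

An antiderivative is F(x) = 5*sin(x) - 4*cos(x) + tan(x).
Then F(pi/3) - F(0) = (-2 + 7*sqrt(3)/2) - (-4) = 2 + 7*sqrt(3)/2.

2 + 7*sqrt(3)/2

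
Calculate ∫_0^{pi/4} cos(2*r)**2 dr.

pi/8

Use the identity cos^2(2*r) = (1 + cos(4*r))/2.
An antiderivative is F(r) = r/2 + sin(4*r)/8.
Then F(pi/4) - F(0) = (pi/8) - (0) = pi/8.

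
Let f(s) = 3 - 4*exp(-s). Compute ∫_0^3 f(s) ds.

An antiderivative is F(s) = 3*s + 4*exp(-s).
Then F(3) - F(0) = (4*exp(-3) + 9) - (4) = 4*exp(-3) + 5.

4*exp(-3) + 5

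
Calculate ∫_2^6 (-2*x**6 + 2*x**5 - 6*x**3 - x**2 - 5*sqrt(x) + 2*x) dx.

-1393808/21 - 20*sqrt(6) + 20*sqrt(2)/3

By the power rule, an antiderivative is F(x) = -2*x**7/7 + x**6/3 - 3*x**4/2 - 10*x**(3/2)/3 - x**3/3 + x**2.
Then F(6) - F(2) = (-464868/7 - 20*sqrt(6)) - (-796/21 - 20*sqrt(2)/3) = -1393808/21 - 20*sqrt(6) + 20*sqrt(2)/3.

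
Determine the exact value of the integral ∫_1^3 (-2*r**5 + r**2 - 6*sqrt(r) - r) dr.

-234 - 12*sqrt(3)

By the power rule, an antiderivative is F(r) = -r**6/3 - 4*r**(3/2) + r**3/3 - r**2/2.
Then F(3) - F(1) = (-477/2 - 12*sqrt(3)) - (-9/2) = -234 - 12*sqrt(3).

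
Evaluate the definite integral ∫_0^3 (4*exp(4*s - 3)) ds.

Let u = 4*s - 3, so du = 4 ds. When s = 0, u = -3; when s = 3, u = 9.
The integral becomes ∫ exp(u) du from -3 to 9, with antiderivative exp(u).
Back in s: F(s) = exp(4*s - 3).
Then F(3) - F(0) = (exp(9)) - (exp(-3)) = -(1 - exp(12))*exp(-3).

-(1 - exp(12))*exp(-3)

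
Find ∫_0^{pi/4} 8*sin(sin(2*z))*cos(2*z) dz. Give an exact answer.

Let u = sin(2*z), so du = 2*cos(2*z) dz. When z = 0, u = 0; when z = pi/4, u = 1.
The integral becomes 4·∫ sin(u) du from 0 to 1, with antiderivative -4*cos(u).
Back in z: F(z) = -4*cos(sin(2*z)).
Then F(pi/4) - F(0) = (-4*cos(1)) - (-4) = 4 - 4*cos(1).

4 - 4*cos(1)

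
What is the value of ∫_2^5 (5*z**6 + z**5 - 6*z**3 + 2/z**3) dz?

40174647/700

By the power rule, an antiderivative is F(z) = 5*z**7/7 + z**6/6 - 3*z**4/2 - 1/z**2.
Then F(5) - F(2) = (30171854/525) - (6539/84) = 40174647/700.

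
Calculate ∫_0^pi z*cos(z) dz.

Integrate by parts once (u = z, dv = cos(z) dz).
An antiderivative is F(z) = z*sin(z) + cos(z).
Then F(pi) - F(0) = (-1) - (1) = -2.

-2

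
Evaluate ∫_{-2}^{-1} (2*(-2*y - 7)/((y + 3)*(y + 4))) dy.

Factor the denominator: y**2 + 7*y + 12 = (y + 4)(y + 3).
Partial fractions: 2*(-2*y - 7)/((y + 3)*(y + 4)) = -2/(y + 4) - 2/(y + 3).
An antiderivative is F(y) = -2*log(y + 3) - 2*log(y + 4).
Then F(-1) - F(-2) = (-log(36)) - (-log(4)) = -log(9).

-log(9)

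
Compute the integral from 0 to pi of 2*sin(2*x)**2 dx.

Use the identity sin^2(2*x) = (1 - cos(4*x))/2.
An antiderivative is F(x) = x - sin(4*x)/4.
Then F(pi) - F(0) = (pi) - (0) = pi.

pi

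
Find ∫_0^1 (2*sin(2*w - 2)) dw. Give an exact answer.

-1 + cos(2)

Let u = 2*w - 2, so du = 2 dw. When w = 0, u = -2; when w = 1, u = 0.
The integral becomes ∫ sin(u) du from -2 to 0, with antiderivative -cos(u).
Back in w: F(w) = -cos(2*w - 2).
Then F(1) - F(0) = (-1) - (-cos(2)) = -1 + cos(2).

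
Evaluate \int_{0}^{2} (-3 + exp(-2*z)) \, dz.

An antiderivative is F(z) = -3*z - exp(-2*z)/2.
Then F(2) - F(0) = (-6 - exp(-4)/2) - (-1/2) = -11/2 - exp(-4)/2.

-11/2 - exp(-4)/2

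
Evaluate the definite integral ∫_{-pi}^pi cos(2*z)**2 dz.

pi

Use the identity cos^2(2*z) = (1 + cos(4*z))/2.
An antiderivative is F(z) = z/2 + sin(4*z)/8.
Then F(pi) - F(-pi) = (pi/2) - (-pi/2) = pi.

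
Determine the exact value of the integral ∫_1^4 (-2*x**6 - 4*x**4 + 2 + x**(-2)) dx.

By the power rule, an antiderivative is F(x) = -2*x**7/7 - 4*x**5/5 + 2*x - 1/x.
Then F(4) - F(1) = (-768963/140) - (-3/35) = -768951/140.

-768951/140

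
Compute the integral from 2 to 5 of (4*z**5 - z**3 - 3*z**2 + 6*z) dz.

By the power rule, an antiderivative is F(z) = 2*z**6/3 - z**4/4 - z**3 + 3*z**2.
Then F(5) - F(2) = (122525/12) - (128/3) = 40671/4.

40671/4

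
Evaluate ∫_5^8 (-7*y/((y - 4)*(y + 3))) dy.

Factor the denominator: y**2 - y - 12 = (y + 3)(y - 4).
Partial fractions: -7*y/((y - 4)*(y + 3)) = -3/(y + 3) - 4/(y - 4).
An antiderivative is F(y) = -4*log(y - 4) - 3*log(y + 3).
Then F(8) - F(5) = (-3*log(11) - 8*log(2)) - (-9*log(2)) = -3*log(11) + log(2).

-3*log(11) + log(2)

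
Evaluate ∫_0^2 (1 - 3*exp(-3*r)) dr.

An antiderivative is F(r) = r + exp(-3*r).
Then F(2) - F(0) = (exp(-6) + 2) - (1) = exp(-6) + 1.

exp(-6) + 1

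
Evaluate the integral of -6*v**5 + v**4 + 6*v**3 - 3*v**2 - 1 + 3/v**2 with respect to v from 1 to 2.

-204/5

By the power rule, an antiderivative is F(v) = -v**6 + v**5/5 + 3*v**4/2 - v**3 - v - 3/v.
Then F(2) - F(1) = (-451/10) - (-43/10) = -204/5.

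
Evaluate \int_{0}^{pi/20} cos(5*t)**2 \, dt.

Use the identity cos^2(5*t) = (1 + cos(10*t))/2.
An antiderivative is F(t) = t/2 + sin(10*t)/20.
Then F(pi/20) - F(0) = (1/20 + pi/40) - (0) = 1/20 + pi/40.

1/20 + pi/40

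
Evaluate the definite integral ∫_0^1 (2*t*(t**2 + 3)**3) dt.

175/4

Let u = t**2 + 3, so du = 2*t dt. When t = 0, u = 3; when t = 1, u = 4.
The integral becomes ∫ u**3 du from 3 to 4, with antiderivative u**4/4.
Back in t: F(t) = (t**2 + 3)**4/4.
Then F(1) - F(0) = (64) - (81/4) = 175/4.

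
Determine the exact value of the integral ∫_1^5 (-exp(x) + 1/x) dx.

-exp(5) + log(5) + exp(1)

An antiderivative is F(x) = -exp(x) + log(x).
Then F(5) - F(1) = (-exp(5) + log(5)) - (-exp(1)) = -exp(5) + log(5) + exp(1).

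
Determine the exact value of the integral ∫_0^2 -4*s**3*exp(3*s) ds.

-184*exp(6)/27 - 8/27

Integrate by parts 3 times (u = s^3, dv = -4*exp(3*s) ds).
An antiderivative is F(s) = (-36*s**3 + 36*s**2 - 24*s + 8)*exp(3*s)/27.
Then F(2) - F(0) = (-184*exp(6)/27) - (8/27) = -184*exp(6)/27 - 8/27.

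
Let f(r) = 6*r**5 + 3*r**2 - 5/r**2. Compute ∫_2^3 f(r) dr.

By the power rule, an antiderivative is F(r) = r**6 + r**3 + 5/r.
Then F(3) - F(2) = (2273/3) - (149/2) = 4099/6.

4099/6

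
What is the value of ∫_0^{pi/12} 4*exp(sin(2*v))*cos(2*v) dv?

Let u = sin(2*v), so du = 2*cos(2*v) dv. When v = 0, u = 0; when v = pi/12, u = 1/2.
The integral becomes 2·∫ exp(u) du from 0 to 1/2, with antiderivative 2*exp(u).
Back in v: F(v) = 2*exp(sin(2*v)).
Then F(pi/12) - F(0) = (2*exp(1/2)) - (2) = -2 + 2*exp(1/2).

-2 + 2*exp(1/2)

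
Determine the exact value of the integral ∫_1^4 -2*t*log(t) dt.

15/2 - 32*log(2)

Integrate by parts once (u = ln t, dv = -2*t dt).
An antiderivative is F(t) = -t**2*(2*log(t) - 1)/2.
Then F(4) - F(1) = (8 - 32*log(2)) - (1/2) = 15/2 - 32*log(2).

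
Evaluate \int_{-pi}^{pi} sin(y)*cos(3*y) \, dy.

0

Use the identity sin(y)cos(3*y) = [sin(4*y) + sin(-2*y)]/2.
An antiderivative is F(y) = cos(2*y)/4 - cos(4*y)/8.
Then F(pi) - F(-pi) = (1/8) - (1/8) = 0.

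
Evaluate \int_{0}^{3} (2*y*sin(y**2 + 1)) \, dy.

cos(1) - cos(10)

Let u = y**2 + 1, so du = 2*y dy. When y = 0, u = 1; when y = 3, u = 10.
The integral becomes ∫ sin(u) du from 1 to 10, with antiderivative -cos(u).
Back in y: F(y) = -cos(y**2 + 1).
Then F(3) - F(0) = (-cos(10)) - (-cos(1)) = cos(1) - cos(10).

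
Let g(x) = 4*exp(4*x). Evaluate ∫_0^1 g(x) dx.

Let u = 4*x, so du = 4 dx. When x = 0, u = 0; when x = 1, u = 4.
The integral becomes ∫ exp(u) du from 0 to 4, with antiderivative exp(u).
Back in x: F(x) = exp(4*x).
Then F(1) - F(0) = (exp(4)) - (1) = -1 + exp(4).

-1 + exp(4)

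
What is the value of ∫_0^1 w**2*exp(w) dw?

Integrate by parts twice (u = w^2, dv = exp(w) dw).
An antiderivative is F(w) = (w**2 - 2*w + 2)*exp(w).
Then F(1) - F(0) = (E) - (2) = -2 + E.

-2 + E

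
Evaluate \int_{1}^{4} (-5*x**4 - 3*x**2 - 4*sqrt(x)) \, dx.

By the power rule, an antiderivative is F(x) = -x**5 - 8*x**(3/2)/3 - x**3.
Then F(4) - F(1) = (-3328/3) - (-14/3) = -3314/3.

-3314/3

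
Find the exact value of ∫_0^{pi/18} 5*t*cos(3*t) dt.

-5/9 + 5*pi/108 + 5*sqrt(3)/18

Integrate by parts once (u = t, dv = 5*cos(3*t) dt).
An antiderivative is F(t) = 5*t*sin(3*t)/3 + 5*cos(3*t)/9.
Then F(pi/18) - F(0) = (5*pi/108 + 5*sqrt(3)/18) - (5/9) = -5/9 + 5*pi/108 + 5*sqrt(3)/18.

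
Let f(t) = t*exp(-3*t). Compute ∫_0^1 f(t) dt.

(-4 + exp(3))*exp(-3)/9

Integrate by parts once (u = t, dv = exp(-3*t) dt).
An antiderivative is F(t) = (-3*t - 1)*exp(-3*t)/9.
Then F(1) - F(0) = (-4*exp(-3)/9) - (-1/9) = (-4 + exp(3))*exp(-3)/9.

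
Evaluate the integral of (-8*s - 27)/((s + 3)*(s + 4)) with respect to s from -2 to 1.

-5*log(5) - log(2)

Factor the denominator: s**2 + 7*s + 12 = (s + 4)(s + 3).
Partial fractions: (-8*s - 27)/((s + 3)*(s + 4)) = -5/(s + 4) - 3/(s + 3).
An antiderivative is F(s) = -3*log(s + 3) - 5*log(s + 4).
Then F(1) - F(-2) = (-5*log(5) - 6*log(2)) - (-log(32)) = -5*log(5) - log(2).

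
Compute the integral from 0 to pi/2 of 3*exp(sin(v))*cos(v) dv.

Let u = sin(v), so du = cos(v) dv. When v = 0, u = 0; when v = pi/2, u = 1.
The integral becomes 3·∫ exp(u) du from 0 to 1, with antiderivative 3*exp(u).
Back in v: F(v) = 3*exp(sin(v)).
Then F(pi/2) - F(0) = (3*E) - (3) = -3 + 3*E.

-3 + 3*E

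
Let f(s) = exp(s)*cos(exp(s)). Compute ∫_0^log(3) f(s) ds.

Let u = exp(s), so du = exp(s) ds. When s = 0, u = 1; when s = log(3), u = 3.
The integral becomes ∫ cos(u) du from 1 to 3, with antiderivative sin(u).
Back in s: F(s) = sin(exp(s)).
Then F(log(3)) - F(0) = (sin(3)) - (sin(1)) = -sin(1) + sin(3).

-sin(1) + sin(3)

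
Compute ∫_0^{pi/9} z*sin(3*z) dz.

Integrate by parts once (u = z, dv = sin(3*z) dz).
An antiderivative is F(z) = -z*cos(3*z)/3 + sin(3*z)/9.
Then F(pi/9) - F(0) = (-pi/54 + sqrt(3)/18) - (0) = -pi/54 + sqrt(3)/18.

-pi/54 + sqrt(3)/18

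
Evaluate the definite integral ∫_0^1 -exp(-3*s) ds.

An antiderivative is F(s) = exp(-3*s)/3.
Then F(1) - F(0) = (exp(-3)/3) - (1/3) = (1 - exp(3))*exp(-3)/3.

(1 - exp(3))*exp(-3)/3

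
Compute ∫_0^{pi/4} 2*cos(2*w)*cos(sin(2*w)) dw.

Let u = sin(2*w), so du = 2*cos(2*w) dw. When w = 0, u = 0; when w = pi/4, u = 1.
The integral becomes ∫ cos(u) du from 0 to 1, with antiderivative sin(u).
Back in w: F(w) = sin(sin(2*w)).
Then F(pi/4) - F(0) = (sin(1)) - (0) = sin(1).

sin(1)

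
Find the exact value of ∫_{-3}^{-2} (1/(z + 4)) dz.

An antiderivative is F(z) = log(z + 4).
Then F(-2) - F(-3) = (log(2)) - (0) = log(2).

log(2)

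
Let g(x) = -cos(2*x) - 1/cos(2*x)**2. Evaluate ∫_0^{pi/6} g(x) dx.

An antiderivative is F(x) = -sin(2*x)/2 - tan(2*x)/2.
Then F(pi/6) - F(0) = (-3*sqrt(3)/4) - (0) = -3*sqrt(3)/4.

-3*sqrt(3)/4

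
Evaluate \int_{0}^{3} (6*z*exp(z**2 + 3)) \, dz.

-3*(1 - exp(9))*exp(3)

Let u = z**2 + 3, so du = 2*z dz. When z = 0, u = 3; when z = 3, u = 12.
The integral becomes 3·∫ exp(u) du from 3 to 12, with antiderivative 3*exp(u).
Back in z: F(z) = 3*exp(z**2 + 3).
Then F(3) - F(0) = (3*exp(12)) - (3*exp(3)) = -3*(1 - exp(9))*exp(3).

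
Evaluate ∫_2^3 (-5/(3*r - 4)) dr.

-5*log(5)/3 + 5*log(2)/3

An antiderivative is F(r) = -5*log(3*r - 4)/3.
Then F(3) - F(2) = (-5*log(5)/3) - (-5*log(2)/3) = -5*log(5)/3 + 5*log(2)/3.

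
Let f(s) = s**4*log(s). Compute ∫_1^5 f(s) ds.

-3124/25 + 625*log(5)

Integrate by parts once (u = ln s, dv = s**4 ds).
An antiderivative is F(s) = s**5*(5*log(s) - 1)/25.
Then F(5) - F(1) = (-125 + 625*log(5)) - (-1/25) = -3124/25 + 625*log(5).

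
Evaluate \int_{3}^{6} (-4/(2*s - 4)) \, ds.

An antiderivative is F(s) = -2*log(2*s - 4).
Then F(6) - F(3) = (-log(64)) - (-log(4)) = -log(16).

-log(16)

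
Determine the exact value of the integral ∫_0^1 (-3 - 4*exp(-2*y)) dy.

-5 + 2*exp(-2)

An antiderivative is F(y) = -3*y + 2*exp(-2*y).
Then F(1) - F(0) = (-3 + 2*exp(-2)) - (2) = -5 + 2*exp(-2).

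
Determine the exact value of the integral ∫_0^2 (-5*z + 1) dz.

-8

By the power rule, an antiderivative is F(z) = -5*z**2/2 + z.
Then F(2) - F(0) = (-8) - (0) = -8.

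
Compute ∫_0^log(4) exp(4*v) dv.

Let u = exp(v), so du = exp(v) dv. When v = 0, u = 1; when v = log(4), u = 4.
The integral becomes ∫ u**3 du from 1 to 4, with antiderivative u**4/4.
Back in v: F(v) = exp(4*v)/4.
Then F(log(4)) - F(0) = (64) - (1/4) = 255/4.

255/4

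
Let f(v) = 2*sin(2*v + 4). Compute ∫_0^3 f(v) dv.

Let u = 2*v + 4, so du = 2 dv. When v = 0, u = 4; when v = 3, u = 10.
The integral becomes ∫ sin(u) du from 4 to 10, with antiderivative -cos(u).
Back in v: F(v) = -cos(2*v + 4).
Then F(3) - F(0) = (-cos(10)) - (-cos(4)) = cos(4) - cos(10).

cos(4) - cos(10)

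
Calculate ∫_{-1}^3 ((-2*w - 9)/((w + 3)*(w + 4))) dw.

log(7/81)

Factor the denominator: w**2 + 7*w + 12 = (w + 4)(w + 3).
Partial fractions: (-2*w - 9)/((w + 3)*(w + 4)) = 1/(w + 4) - 3/(w + 3).
An antiderivative is F(w) = -3*log(w + 3) + log(w + 4).
Then F(3) - F(-1) = (-3*log(3) - 3*log(2) + log(7)) - (log(3/8)) = log(7/81).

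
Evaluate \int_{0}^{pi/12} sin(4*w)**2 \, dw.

-sqrt(3)/32 + pi/24

Use the identity sin^2(4*w) = (1 - cos(8*w))/2.
An antiderivative is F(w) = w/2 - sin(8*w)/16.
Then F(pi/12) - F(0) = (-sqrt(3)/32 + pi/24) - (0) = -sqrt(3)/32 + pi/24.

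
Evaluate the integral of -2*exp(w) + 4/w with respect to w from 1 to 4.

An antiderivative is F(w) = -2*exp(w) + 4*log(w).
Then F(4) - F(1) = (-2*exp(4) + 8*log(2)) - (-2*exp(1)) = -2*exp(4) + 2*exp(1) + 8*log(2).

-2*exp(4) + 2*exp(1) + 8*log(2)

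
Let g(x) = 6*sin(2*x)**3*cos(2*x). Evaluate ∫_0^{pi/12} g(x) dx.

Let u = sin(2*x), so du = 2*cos(2*x) dx. When x = 0, u = 0; when x = pi/12, u = 1/2.
The integral becomes 3·∫ u**3 du from 0 to 1/2, with antiderivative 3*u**4/4.
Back in x: F(x) = 3*sin(2*x)**4/4.
Then F(pi/12) - F(0) = (3/64) - (0) = 3/64.

3/64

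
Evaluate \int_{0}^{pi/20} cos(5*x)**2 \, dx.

Use the identity cos^2(5*x) = (1 + cos(10*x))/2.
An antiderivative is F(x) = x/2 + sin(10*x)/20.
Then F(pi/20) - F(0) = (1/20 + pi/40) - (0) = 1/20 + pi/40.

1/20 + pi/40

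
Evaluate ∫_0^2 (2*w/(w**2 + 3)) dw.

log(7/3)

Let u = w**2 + 3, so du = 2*w dw. When w = 0, u = 3; when w = 2, u = 7.
The integral becomes ∫ 1/u du from 3 to 7, with antiderivative log(u).
Back in w: F(w) = log(w**2 + 3).
Then F(2) - F(0) = (log(7)) - (log(3)) = log(7/3).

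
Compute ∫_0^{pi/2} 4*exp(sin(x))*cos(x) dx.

-4 + 4*E

Let u = sin(x), so du = cos(x) dx. When x = 0, u = 0; when x = pi/2, u = 1.
The integral becomes 4·∫ exp(u) du from 0 to 1, with antiderivative 4*exp(u).
Back in x: F(x) = 4*exp(sin(x)).
Then F(pi/2) - F(0) = (4*E) - (4) = -4 + 4*E.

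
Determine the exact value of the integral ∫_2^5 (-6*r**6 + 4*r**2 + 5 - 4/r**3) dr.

By the power rule, an antiderivative is F(r) = -6*r**7/7 + 4*r**3/3 + 5*r + 2/r**2.
Then F(5) - F(2) = (-35055583/525) - (-3719/42) = -23339397/350.

-23339397/350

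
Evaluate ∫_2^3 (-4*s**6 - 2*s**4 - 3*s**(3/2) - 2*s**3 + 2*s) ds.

By the power rule, an antiderivative is F(s) = -4*s**7/7 - 6*s**(5/2)/5 - 2*s**5/5 - s**4/2 + s**2.
Then F(3) - F(2) = (-96489/70 - 54*sqrt(3)/5) - (-3148/35 - 24*sqrt(2)/5) = -90193/70 - 54*sqrt(3)/5 + 24*sqrt(2)/5.

-90193/70 - 54*sqrt(3)/5 + 24*sqrt(2)/5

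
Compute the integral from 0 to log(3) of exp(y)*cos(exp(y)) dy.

-sin(1) + sin(3)

Let u = exp(y), so du = exp(y) dy. When y = 0, u = 1; when y = log(3), u = 3.
The integral becomes ∫ cos(u) du from 1 to 3, with antiderivative sin(u).
Back in y: F(y) = sin(exp(y)).
Then F(log(3)) - F(0) = (sin(3)) - (sin(1)) = -sin(1) + sin(3).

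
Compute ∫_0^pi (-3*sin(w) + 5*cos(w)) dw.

An antiderivative is F(w) = 5*sin(w) + 3*cos(w).
Then F(pi) - F(0) = (-3) - (3) = -6.

-6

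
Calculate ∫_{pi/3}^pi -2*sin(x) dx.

-3

An antiderivative is F(x) = 2*cos(x).
Then F(pi) - F(pi/3) = (-2) - (1) = -3.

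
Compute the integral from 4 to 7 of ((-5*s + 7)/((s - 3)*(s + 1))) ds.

Factor the denominator: s**2 - 2*s - 3 = (s + 1)(s - 3).
Partial fractions: (-5*s + 7)/((s - 3)*(s + 1)) = -3/(s + 1) - 2/(s - 3).
An antiderivative is F(s) = -2*log(s - 3) - 3*log(s + 1).
Then F(7) - F(4) = (-13*log(2)) - (-3*log(5)) = -13*log(2) + 3*log(5).

-13*log(2) + 3*log(5)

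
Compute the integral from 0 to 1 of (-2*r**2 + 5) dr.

By the power rule, an antiderivative is F(r) = -2*r**3/3 + 5*r.
Then F(1) - F(0) = (13/3) - (0) = 13/3.

13/3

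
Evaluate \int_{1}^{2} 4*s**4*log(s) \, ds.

-124/25 + 128*log(2)/5

Integrate by parts once (u = ln s, dv = 4*s**4 ds).
An antiderivative is F(s) = 4*s**5*(5*log(s) - 1)/25.
Then F(2) - F(1) = (-128/25 + 128*log(2)/5) - (-4/25) = -124/25 + 128*log(2)/5.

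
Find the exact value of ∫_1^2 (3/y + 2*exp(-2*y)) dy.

-exp(-4) + exp(-2) + 3*log(2)

An antiderivative is F(y) = 3*log(y) - exp(-2*y).
Then F(2) - F(1) = (-exp(-4) + 3*log(2)) - (-exp(-2)) = -exp(-4) + exp(-2) + 3*log(2).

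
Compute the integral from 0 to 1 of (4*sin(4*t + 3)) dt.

Let u = 4*t + 3, so du = 4 dt. When t = 0, u = 3; when t = 1, u = 7.
The integral becomes ∫ sin(u) du from 3 to 7, with antiderivative -cos(u).
Back in t: F(t) = -cos(4*t + 3).
Then F(1) - F(0) = (-cos(7)) - (-cos(3)) = cos(3) - cos(7).

cos(3) - cos(7)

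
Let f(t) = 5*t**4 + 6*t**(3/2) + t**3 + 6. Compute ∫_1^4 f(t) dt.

By the power rule, an antiderivative is F(t) = 12*t**(5/2)/5 + t**5 + t**4/4 + 6*t.
Then F(4) - F(1) = (5944/5) - (193/20) = 23583/20.

23583/20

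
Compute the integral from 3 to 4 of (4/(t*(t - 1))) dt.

Factor the denominator: t**2 - t = t(t - 1).
Partial fractions: 4/(t*(t - 1)) = -4/t + 4/(t - 1).
An antiderivative is F(t) = -4*log(t) + 4*log(t - 1).
Then F(4) - F(3) = (-8*log(2) + 4*log(3)) - (log(16/81)) = -12*log(2) + 8*log(3).

-12*log(2) + 8*log(3)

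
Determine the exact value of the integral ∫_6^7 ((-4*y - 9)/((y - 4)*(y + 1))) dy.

-5*log(3) - log(7) + 8*log(2)

Factor the denominator: y**2 - 3*y - 4 = (y + 1)(y - 4).
Partial fractions: (-4*y - 9)/((y - 4)*(y + 1)) = 1/(y + 1) - 5/(y - 4).
An antiderivative is F(y) = -5*log(y - 4) + log(y + 1).
Then F(7) - F(6) = (-5*log(3) + 3*log(2)) - (log(7/32)) = -5*log(3) - log(7) + 8*log(2).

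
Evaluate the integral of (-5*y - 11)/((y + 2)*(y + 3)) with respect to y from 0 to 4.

Factor the denominator: y**2 + 5*y + 6 = (y + 3)(y + 2).
Partial fractions: (-5*y - 11)/((y + 2)*(y + 3)) = -4/(y + 3) - 1/(y + 2).
An antiderivative is F(y) = -log(y + 2) - 4*log(y + 3).
Then F(4) - F(0) = (-4*log(7) - log(3) - log(2)) - (-4*log(3) - log(2)) = -4*log(7) + 3*log(3).

-4*log(7) + 3*log(3)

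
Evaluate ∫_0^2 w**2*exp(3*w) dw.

-2/27 + 26*exp(6)/27

Integrate by parts twice (u = w^2, dv = exp(3*w) dw).
An antiderivative is F(w) = (9*w**2 - 6*w + 2)*exp(3*w)/27.
Then F(2) - F(0) = (26*exp(6)/27) - (2/27) = -2/27 + 26*exp(6)/27.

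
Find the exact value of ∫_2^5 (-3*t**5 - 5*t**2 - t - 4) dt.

-7998

By the power rule, an antiderivative is F(t) = -t**6/2 - 5*t**3/3 - t**2/2 - 4*t.
Then F(5) - F(2) = (-24160/3) - (-166/3) = -7998.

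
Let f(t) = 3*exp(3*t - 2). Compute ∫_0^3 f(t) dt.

Let u = 3*t - 2, so du = 3 dt. When t = 0, u = -2; when t = 3, u = 7.
The integral becomes ∫ exp(u) du from -2 to 7, with antiderivative exp(u).
Back in t: F(t) = exp(3*t - 2).
Then F(3) - F(0) = (exp(7)) - (exp(-2)) = -(1 - exp(9))*exp(-2).

-(1 - exp(9))*exp(-2)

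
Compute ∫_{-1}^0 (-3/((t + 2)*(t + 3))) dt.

Factor the denominator: t**2 + 5*t + 6 = (t + 3)(t + 2).
Partial fractions: -3/((t + 2)*(t + 3)) = 3/(t + 3) - 3/(t + 2).
An antiderivative is F(t) = -3*log(t + 2) + 3*log(t + 3).
Then F(0) - F(-1) = (log(27/8)) - (log(8)) = log(27/64).

log(27/64)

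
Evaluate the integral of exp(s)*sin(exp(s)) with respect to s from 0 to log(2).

Let u = exp(s), so du = exp(s) ds. When s = 0, u = 1; when s = log(2), u = 2.
The integral becomes ∫ sin(u) du from 1 to 2, with antiderivative -cos(u).
Back in s: F(s) = -cos(exp(s)).
Then F(log(2)) - F(0) = (-cos(2)) - (-cos(1)) = -cos(2) + cos(1).

-cos(2) + cos(1)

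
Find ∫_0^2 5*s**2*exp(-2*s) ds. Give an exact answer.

5/4 - 65*exp(-4)/4

Integrate by parts twice (u = s^2, dv = 5*exp(-2*s) ds).
An antiderivative is F(s) = (-10*s**2 - 10*s - 5)*exp(-2*s)/4.
Then F(2) - F(0) = (-65*exp(-4)/4) - (-5/4) = 5/4 - 65*exp(-4)/4.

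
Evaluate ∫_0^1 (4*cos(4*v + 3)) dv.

Let u = 4*v + 3, so du = 4 dv. When v = 0, u = 3; when v = 1, u = 7.
The integral becomes ∫ cos(u) du from 3 to 7, with antiderivative sin(u).
Back in v: F(v) = sin(4*v + 3).
Then F(1) - F(0) = (sin(7)) - (sin(3)) = -sin(3) + sin(7).

-sin(3) + sin(7)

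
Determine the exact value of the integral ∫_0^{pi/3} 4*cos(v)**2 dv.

Use the identity cos^2(v) = (1 + cos(2*v))/2.
An antiderivative is F(v) = 2*v + sin(2*v).
Then F(pi/3) - F(0) = (sqrt(3)/2 + 2*pi/3) - (0) = sqrt(3)/2 + 2*pi/3.

sqrt(3)/2 + 2*pi/3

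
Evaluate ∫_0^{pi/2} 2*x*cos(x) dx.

-2 + pi

Integrate by parts once (u = x, dv = 2*cos(x) dx).
An antiderivative is F(x) = 2*x*sin(x) + 2*cos(x).
Then F(pi/2) - F(0) = (pi) - (2) = -2 + pi.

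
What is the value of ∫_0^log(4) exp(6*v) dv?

1365/2

Let u = exp(v), so du = exp(v) dv. When v = 0, u = 1; when v = log(4), u = 4.
The integral becomes ∫ u**5 du from 1 to 4, with antiderivative u**6/6.
Back in v: F(v) = exp(6*v)/6.
Then F(log(4)) - F(0) = (2048/3) - (1/6) = 1365/2.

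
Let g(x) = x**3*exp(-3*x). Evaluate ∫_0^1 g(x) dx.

Integrate by parts 3 times (u = x^3, dv = exp(-3*x) dx).
An antiderivative is F(x) = (-9*x**3 - 9*x**2 - 6*x - 2)*exp(-3*x)/27.
Then F(1) - F(0) = (-26*exp(-3)/27) - (-2/27) = 2/27 - 26*exp(-3)/27.

2/27 - 26*exp(-3)/27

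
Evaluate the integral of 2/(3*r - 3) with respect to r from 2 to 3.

2*log(2)/3

An antiderivative is F(r) = 2*log(3*r - 3)/3.
Then F(3) - F(2) = (2*log(6)/3) - (2*log(3)/3) = 2*log(2)/3.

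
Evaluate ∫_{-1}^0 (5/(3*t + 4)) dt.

10*log(2)/3

An antiderivative is F(t) = 5*log(3*t + 4)/3.
Then F(0) - F(-1) = (10*log(2)/3) - (0) = 10*log(2)/3.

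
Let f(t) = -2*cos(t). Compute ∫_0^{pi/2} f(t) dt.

An antiderivative is F(t) = -2*sin(t).
Then F(pi/2) - F(0) = (-2) - (0) = -2.

-2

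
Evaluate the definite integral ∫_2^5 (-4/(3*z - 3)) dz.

An antiderivative is F(z) = -4*log(3*z - 3)/3.
Then F(5) - F(2) = (-4*log(12)/3) - (-4*log(3)/3) = -8*log(2)/3.

-8*log(2)/3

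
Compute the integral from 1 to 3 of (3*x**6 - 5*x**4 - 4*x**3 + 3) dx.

By the power rule, an antiderivative is F(x) = 3*x**7/7 - x**5 - x**4 + 3*x.
Then F(3) - F(1) = (4356/7) - (10/7) = 4346/7.

4346/7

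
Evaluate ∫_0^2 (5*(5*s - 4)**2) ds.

280/3

Let u = 5*s - 4, so du = 5 ds. When s = 0, u = -4; when s = 2, u = 6.
The integral becomes ∫ u**2 du from -4 to 6, with antiderivative u**3/3.
Back in s: F(s) = (5*s - 4)**3/3.
Then F(2) - F(0) = (72) - (-64/3) = 280/3.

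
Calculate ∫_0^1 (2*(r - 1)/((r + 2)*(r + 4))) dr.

Factor the denominator: r**2 + 6*r + 8 = (r + 4)(r + 2).
Partial fractions: 2*(r - 1)/((r + 2)*(r + 4)) = 5/(r + 4) - 3/(r + 2).
An antiderivative is F(r) = -3*log(r + 2) + 5*log(r + 4).
Then F(1) - F(0) = (-3*log(3) + 5*log(5)) - (7*log(2)) = -7*log(2) - 3*log(3) + 5*log(5).

-7*log(2) - 3*log(3) + 5*log(5)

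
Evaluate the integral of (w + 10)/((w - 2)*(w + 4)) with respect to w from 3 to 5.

Factor the denominator: w**2 + 2*w - 8 = (w + 4)(w - 2).
Partial fractions: (w + 10)/((w - 2)*(w + 4)) = -1/(w + 4) + 2/(w - 2).
An antiderivative is F(w) = 2*log(w - 2) - log(w + 4).
Then F(5) - F(3) = (0) - (-log(7)) = log(7).

log(7)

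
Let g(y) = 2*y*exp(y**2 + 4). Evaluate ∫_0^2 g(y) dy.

-exp(4) + exp(8)

Let u = y**2 + 4, so du = 2*y dy. When y = 0, u = 4; when y = 2, u = 8.
The integral becomes ∫ exp(u) du from 4 to 8, with antiderivative exp(u).
Back in y: F(y) = exp(y**2 + 4).
Then F(2) - F(0) = (exp(8)) - (exp(4)) = -exp(4) + exp(8).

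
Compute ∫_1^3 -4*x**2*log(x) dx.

Integrate by parts once (u = ln x, dv = -4*x**2 dx).
An antiderivative is F(x) = -4*x**3*(3*log(x) - 1)/9.
Then F(3) - F(1) = (12 - 36*log(3)) - (4/9) = 104/9 - 36*log(3).

104/9 - 36*log(3)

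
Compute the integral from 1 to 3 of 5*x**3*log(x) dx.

Integrate by parts once (u = ln x, dv = 5*x**3 dx).
An antiderivative is F(x) = 5*x**4*(4*log(x) - 1)/16.
Then F(3) - F(1) = (-405/16 + 405*log(3)/4) - (-5/16) = -25 + 405*log(3)/4.

-25 + 405*log(3)/4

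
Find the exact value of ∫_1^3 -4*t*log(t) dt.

8 - 18*log(3)

Integrate by parts once (u = ln t, dv = -4*t dt).
An antiderivative is F(t) = -t**2*(2*log(t) - 1).
Then F(3) - F(1) = (9 - 18*log(3)) - (1) = 8 - 18*log(3).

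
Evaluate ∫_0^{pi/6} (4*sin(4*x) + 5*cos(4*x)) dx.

An antiderivative is F(x) = 5*sin(4*x)/4 - cos(4*x).
Then F(pi/6) - F(0) = (1/2 + 5*sqrt(3)/8) - (-1) = 5*sqrt(3)/8 + 3/2.

5*sqrt(3)/8 + 3/2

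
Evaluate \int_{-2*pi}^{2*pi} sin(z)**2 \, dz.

Use the identity sin^2(z) = (1 - cos(2*z))/2.
An antiderivative is F(z) = z/2 - sin(2*z)/4.
Then F(2*pi) - F(-2*pi) = (pi) - (-pi) = 2*pi.

2*pi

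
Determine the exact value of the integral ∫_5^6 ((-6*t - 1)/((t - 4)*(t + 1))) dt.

Factor the denominator: t**2 - 3*t - 4 = (t + 1)(t - 4).
Partial fractions: (-6*t - 1)/((t - 4)*(t + 1)) = -1/(t + 1) - 5/(t - 4).
An antiderivative is F(t) = -5*log(t - 4) - log(t + 1).
Then F(6) - F(5) = (-5*log(2) - log(7)) - (-log(6)) = -4*log(2) - log(7) + log(3).

-4*log(2) - log(7) + log(3)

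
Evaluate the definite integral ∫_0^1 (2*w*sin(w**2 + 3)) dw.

cos(3) - cos(4)

Let u = w**2 + 3, so du = 2*w dw. When w = 0, u = 3; when w = 1, u = 4.
The integral becomes ∫ sin(u) du from 3 to 4, with antiderivative -cos(u).
Back in w: F(w) = -cos(w**2 + 3).
Then F(1) - F(0) = (-cos(4)) - (-cos(3)) = cos(3) - cos(4).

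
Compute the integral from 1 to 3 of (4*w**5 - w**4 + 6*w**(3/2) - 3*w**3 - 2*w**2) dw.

By the power rule, an antiderivative is F(w) = 2*w**6/3 + 12*w**(5/2)/5 - w**5/5 - 3*w**4/4 - 2*w**3/3.
Then F(3) - F(1) = (108*sqrt(3)/5 + 7173/20) - (29/20) = 108*sqrt(3)/5 + 1786/5.

108*sqrt(3)/5 + 1786/5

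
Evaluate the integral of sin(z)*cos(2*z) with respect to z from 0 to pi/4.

Use the identity sin(z)cos(2*z) = [sin(3*z) + sin(-z)]/2.
An antiderivative is F(z) = cos(z)/2 - cos(3*z)/6.
Then F(pi/4) - F(0) = (sqrt(2)/3) - (1/3) = -1/3 + sqrt(2)/3.

-1/3 + sqrt(2)/3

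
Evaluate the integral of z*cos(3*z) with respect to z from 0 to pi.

Integrate by parts once (u = z, dv = cos(3*z) dz).
An antiderivative is F(z) = z*sin(3*z)/3 + cos(3*z)/9.
Then F(pi) - F(0) = (-1/9) - (1/9) = -2/9.

-2/9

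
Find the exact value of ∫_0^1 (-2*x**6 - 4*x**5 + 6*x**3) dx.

By the power rule, an antiderivative is F(x) = -2*x**7/7 - 2*x**6/3 + 3*x**4/2.
Then F(1) - F(0) = (23/42) - (0) = 23/42.

23/42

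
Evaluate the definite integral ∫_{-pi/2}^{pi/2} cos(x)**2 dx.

Use the identity cos^2(x) = (1 + cos(2*x))/2.
An antiderivative is F(x) = x/2 + sin(2*x)/4.
Then F(pi/2) - F(-pi/2) = (pi/4) - (-pi/4) = pi/2.

pi/2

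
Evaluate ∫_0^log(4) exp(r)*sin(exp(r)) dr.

cos(1) - cos(4)

Let u = exp(r), so du = exp(r) dr. When r = 0, u = 1; when r = log(4), u = 4.
The integral becomes ∫ sin(u) du from 1 to 4, with antiderivative -cos(u).
Back in r: F(r) = -cos(exp(r)).
Then F(log(4)) - F(0) = (-cos(4)) - (-cos(1)) = cos(1) - cos(4).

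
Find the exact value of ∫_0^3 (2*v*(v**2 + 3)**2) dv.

567

Let u = v**2 + 3, so du = 2*v dv. When v = 0, u = 3; when v = 3, u = 12.
The integral becomes ∫ u**2 du from 3 to 12, with antiderivative u**3/3.
Back in v: F(v) = (v**2 + 3)**3/3.
Then F(3) - F(0) = (576) - (9) = 567.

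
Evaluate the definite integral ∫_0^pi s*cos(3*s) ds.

-2/9

Integrate by parts once (u = s, dv = cos(3*s) ds).
An antiderivative is F(s) = s*sin(3*s)/3 + cos(3*s)/9.
Then F(pi) - F(0) = (-1/9) - (1/9) = -2/9.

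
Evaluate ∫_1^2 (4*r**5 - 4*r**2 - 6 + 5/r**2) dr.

By the power rule, an antiderivative is F(r) = 2*r**6/3 - 4*r**3/3 - 6*r - 5/r.
Then F(2) - F(1) = (35/2) - (-35/3) = 175/6.

175/6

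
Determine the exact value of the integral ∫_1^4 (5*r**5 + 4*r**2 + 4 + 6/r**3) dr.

56181/16

By the power rule, an antiderivative is F(r) = 5*r**6/6 + 4*r**3/3 + 4*r - 3/r**2.
Then F(4) - F(1) = (168695/48) - (19/6) = 56181/16.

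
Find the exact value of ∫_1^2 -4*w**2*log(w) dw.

28/9 - 32*log(2)/3

Integrate by parts once (u = ln w, dv = -4*w**2 dw).
An antiderivative is F(w) = -4*w**3*(3*log(w) - 1)/9.
Then F(2) - F(1) = (32/9 - 32*log(2)/3) - (4/9) = 28/9 - 32*log(2)/3.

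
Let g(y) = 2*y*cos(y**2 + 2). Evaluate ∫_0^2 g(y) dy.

Let u = y**2 + 2, so du = 2*y dy. When y = 0, u = 2; when y = 2, u = 6.
The integral becomes ∫ cos(u) du from 2 to 6, with antiderivative sin(u).
Back in y: F(y) = sin(y**2 + 2).
Then F(2) - F(0) = (sin(6)) - (sin(2)) = -sin(2) + sin(6).

-sin(2) + sin(6)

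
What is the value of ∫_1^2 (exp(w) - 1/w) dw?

-exp(1) - log(2) + exp(2)

An antiderivative is F(w) = exp(w) - log(w).
Then F(2) - F(1) = (-log(2) + exp(2)) - (exp(1)) = -exp(1) - log(2) + exp(2).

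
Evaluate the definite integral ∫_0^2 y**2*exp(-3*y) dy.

Integrate by parts twice (u = y^2, dv = exp(-3*y) dy).
An antiderivative is F(y) = (-9*y**2 - 6*y - 2)*exp(-3*y)/27.
Then F(2) - F(0) = (-50*exp(-6)/27) - (-2/27) = 2/27 - 50*exp(-6)/27.

2/27 - 50*exp(-6)/27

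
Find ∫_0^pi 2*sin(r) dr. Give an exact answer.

4

An antiderivative is F(r) = -2*cos(r).
Then F(pi) - F(0) = (2) - (-2) = 4.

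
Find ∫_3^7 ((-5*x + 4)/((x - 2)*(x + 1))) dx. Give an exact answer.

Factor the denominator: x**2 - x - 2 = (x + 1)(x - 2).
Partial fractions: (-5*x + 4)/((x - 2)*(x + 1)) = -3/(x + 1) - 2/(x - 2).
An antiderivative is F(x) = -2*log(x - 2) - 3*log(x + 1).
Then F(7) - F(3) = (-9*log(2) - 2*log(5)) - (-log(64)) = -2*log(5) - 3*log(2).

-2*log(5) - 3*log(2)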